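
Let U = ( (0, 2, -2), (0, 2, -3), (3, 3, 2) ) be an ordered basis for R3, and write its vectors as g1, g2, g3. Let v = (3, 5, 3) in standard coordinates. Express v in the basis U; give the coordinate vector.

(4, -3, 1)

We seek scalars with c_1 g1 + ... + c_3 g3 = v; equivalently solve M c = v where the columns of M are g1, ..., g3.
Solving this 3x3 system gives c = (4, -3, 1).
Check: 4g1 - 3g2 + g3 = (3, 5, 3).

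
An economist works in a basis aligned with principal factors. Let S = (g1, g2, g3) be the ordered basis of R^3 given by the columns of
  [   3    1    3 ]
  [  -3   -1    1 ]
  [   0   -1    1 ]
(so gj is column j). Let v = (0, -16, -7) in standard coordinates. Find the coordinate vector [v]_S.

We seek scalars with c_1 g1 + ... + c_3 g3 = v; equivalently solve M c = v where the columns of M are g1, ..., g3.
Row-reducing the augmented matrix [M | v] gives c = (3, 3, -4).
Check: 3g1 + 3g2 - 4g3 = (0, -16, -7).

(3, 3, -4)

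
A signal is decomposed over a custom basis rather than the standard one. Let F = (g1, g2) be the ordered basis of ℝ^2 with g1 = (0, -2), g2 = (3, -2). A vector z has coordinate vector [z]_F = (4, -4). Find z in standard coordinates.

(-12, 0)

The coordinates say z = 4g1 - 4g2; adding the scaled basis vectors gives (-12, 0).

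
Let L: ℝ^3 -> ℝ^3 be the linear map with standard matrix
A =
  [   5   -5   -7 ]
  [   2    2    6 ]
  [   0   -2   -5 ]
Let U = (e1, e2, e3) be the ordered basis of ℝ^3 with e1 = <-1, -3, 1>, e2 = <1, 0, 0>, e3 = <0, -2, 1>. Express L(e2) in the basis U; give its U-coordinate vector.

Compute L(e2) = A e2 = <5, 2, 0> in standard coordinates.
Then write this in U-coordinates: solve for y in y_1 e1 + ... + y_3 e3 = <5, 2, 0>.
This gives y = <-2, 3, 2>, which is column 2 of [L]_U.

<-2, 3, 2>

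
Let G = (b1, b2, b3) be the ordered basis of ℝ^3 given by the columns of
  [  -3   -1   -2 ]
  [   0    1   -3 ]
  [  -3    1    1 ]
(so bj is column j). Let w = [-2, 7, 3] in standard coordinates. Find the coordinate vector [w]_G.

We seek scalars with c_1 b1 + ... + c_3 b3 = w; equivalently solve M c = w where the columns of M are b1, ..., b3.
Row-reducing the augmented matrix [M | w] gives c = (0, 4, -1).
Check: 0·b1 + 4b2 - b3 = [-2, 7, 3].

[0, 4, -1]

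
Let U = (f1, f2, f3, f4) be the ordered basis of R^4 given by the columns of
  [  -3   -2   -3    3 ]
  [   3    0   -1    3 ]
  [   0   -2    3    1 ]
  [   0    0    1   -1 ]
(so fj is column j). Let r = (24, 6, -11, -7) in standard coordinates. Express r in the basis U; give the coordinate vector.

(-3, 3, -3, 4)

We seek scalars with c_1 f1 + ... + c_4 f4 = r; equivalently solve M c = r where the columns of M are f1, ..., f4.
Gaussian elimination on [M | r] yields c = (-3, 3, -3, 4).
Check: -3f1 + 3f2 - 3f3 + 4f4 = (24, 6, -11, -7).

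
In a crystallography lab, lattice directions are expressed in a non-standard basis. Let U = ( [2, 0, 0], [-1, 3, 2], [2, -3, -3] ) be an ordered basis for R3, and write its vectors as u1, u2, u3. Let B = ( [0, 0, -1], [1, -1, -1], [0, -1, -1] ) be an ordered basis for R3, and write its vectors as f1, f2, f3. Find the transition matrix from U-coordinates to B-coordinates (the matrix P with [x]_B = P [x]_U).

Let M have columns uj and N have columns fj. Then for every x, N [x]_B = x = M [x]_U, so P = N^(-1) M.
Since det N = 1, N^(-1) has integer entries; multiplying gives P = [[0, 1, 0], [2, -1, 2], [-2, -2, 1]].

[[0, 1, 0], [2, -1, 2], [-2, -2, 1]]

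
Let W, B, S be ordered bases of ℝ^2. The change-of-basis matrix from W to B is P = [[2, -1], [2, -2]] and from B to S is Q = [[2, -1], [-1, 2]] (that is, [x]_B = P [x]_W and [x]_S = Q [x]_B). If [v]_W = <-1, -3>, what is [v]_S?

First [v]_B = P [v]_W = <1, 4>.
Then [v]_S = Q [v]_B = <-2, 7>.

<-2, 7>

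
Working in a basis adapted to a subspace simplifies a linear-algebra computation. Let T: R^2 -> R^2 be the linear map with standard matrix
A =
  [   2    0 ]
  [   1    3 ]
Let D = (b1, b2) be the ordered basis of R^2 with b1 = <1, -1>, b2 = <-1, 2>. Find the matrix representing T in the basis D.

Let P have columns b1, b2. Then [T]_D = P^(-1) A P.
Here det P = 1, so P^(-1) is integer; computing A P first and then P^(-1)(A P) gives [[2, 1], [0, 3]].

[[2, 1], [0, 3]]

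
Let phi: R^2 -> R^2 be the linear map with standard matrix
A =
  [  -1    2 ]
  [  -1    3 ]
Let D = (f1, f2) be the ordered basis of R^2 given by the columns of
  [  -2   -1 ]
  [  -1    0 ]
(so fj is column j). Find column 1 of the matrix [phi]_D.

<1, -2>

Compute phi(f1) = A f1 = <0, -1> in standard coordinates.
Then write this in D-coordinates: solve for y in y_1 f1 + y_2 f2 = <0, -1>.
This gives y = <1, -2>, which is column 1 of [phi]_D.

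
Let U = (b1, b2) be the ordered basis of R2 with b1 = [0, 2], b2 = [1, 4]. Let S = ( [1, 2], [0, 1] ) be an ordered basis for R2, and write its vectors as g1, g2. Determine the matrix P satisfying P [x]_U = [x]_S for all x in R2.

[[0, 1], [2, 2]]

Let M have columns bj and N have columns gj. Then for every x, N [x]_S = x = M [x]_U, so P = N^(-1) M.
Since det N = 1, N^(-1) has integer entries; multiplying gives P = [[0, 1], [2, 2]].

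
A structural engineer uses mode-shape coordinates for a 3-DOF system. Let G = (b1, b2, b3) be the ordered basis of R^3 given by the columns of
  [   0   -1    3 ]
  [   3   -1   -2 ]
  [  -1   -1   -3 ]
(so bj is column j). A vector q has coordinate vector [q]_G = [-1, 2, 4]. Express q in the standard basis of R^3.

[10, -13, -13]

By definition q = -b1 + 2b2 + 4b3.
Summing componentwise gives [10, -13, -13].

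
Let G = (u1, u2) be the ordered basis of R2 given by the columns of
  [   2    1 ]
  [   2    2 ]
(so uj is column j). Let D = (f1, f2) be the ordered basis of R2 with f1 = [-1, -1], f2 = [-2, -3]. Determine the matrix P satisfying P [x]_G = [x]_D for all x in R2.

[[-2, 1], [0, -1]]

Take x = uj: its G-coordinates are the j-th standard unit vector, so P e_j — column j of P — equals [uj]_D.
u1 = -2f1 + 0·f2, giving column 1 = [-2, 0]; repeating for each j gives P = [[-2, 1], [0, -1]].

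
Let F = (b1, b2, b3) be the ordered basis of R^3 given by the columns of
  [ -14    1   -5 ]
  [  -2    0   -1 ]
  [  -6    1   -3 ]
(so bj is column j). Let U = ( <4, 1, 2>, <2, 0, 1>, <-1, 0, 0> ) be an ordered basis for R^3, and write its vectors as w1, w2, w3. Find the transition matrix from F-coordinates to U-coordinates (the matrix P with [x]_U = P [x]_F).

Take x = bj: its F-coordinates are the j-th standard unit vector, so P e_j — column j of P — equals [bj]_U.
b1 = -2w1 - 2w2 + 2w3, giving column 1 = <-2, -2, 2>; repeating for each j gives P = [[-2, 0, -1], [-2, 1, -1], [2, 1, -1]].

[[-2, 0, -1], [-2, 1, -1], [2, 1, -1]]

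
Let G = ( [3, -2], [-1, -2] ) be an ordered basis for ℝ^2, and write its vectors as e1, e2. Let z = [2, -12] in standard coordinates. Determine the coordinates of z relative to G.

Write z = c_1 e1 + c_2 e2 and solve for the c_i.
System: 3c_1 - c_2 = 2, -2c_1 - 2c_2 = -12; solving gives c_1 = 2, c_2 = 4.
Check: 2e1 + 4e2 = [2, -12].

[2, 4]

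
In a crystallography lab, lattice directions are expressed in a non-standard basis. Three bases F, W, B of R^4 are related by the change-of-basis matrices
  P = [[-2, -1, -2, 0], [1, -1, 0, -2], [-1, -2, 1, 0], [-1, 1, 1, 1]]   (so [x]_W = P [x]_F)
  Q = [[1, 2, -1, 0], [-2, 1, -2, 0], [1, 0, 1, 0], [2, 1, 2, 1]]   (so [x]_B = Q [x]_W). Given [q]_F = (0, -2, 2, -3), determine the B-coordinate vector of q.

Apply P to get W-coordinates (-2, 8, 6, -3), then Q to get B-coordinates.
The result is [q]_B = (8, 0, 4, 13).

(8, 0, 4, 13)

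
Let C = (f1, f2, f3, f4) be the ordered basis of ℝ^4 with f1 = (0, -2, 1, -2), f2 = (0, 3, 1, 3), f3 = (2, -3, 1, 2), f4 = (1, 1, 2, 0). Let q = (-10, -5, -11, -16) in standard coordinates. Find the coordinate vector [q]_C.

(2, -2, -3, -4)

Write q = c_1 f1 + ... + c_4 f4 and solve for the c_i.
Row-reducing the augmented matrix [M | q] gives c = (2, -2, -3, -4).
Check: 2f1 - 2f2 - 3f3 - 4f4 = (-10, -5, -11, -16).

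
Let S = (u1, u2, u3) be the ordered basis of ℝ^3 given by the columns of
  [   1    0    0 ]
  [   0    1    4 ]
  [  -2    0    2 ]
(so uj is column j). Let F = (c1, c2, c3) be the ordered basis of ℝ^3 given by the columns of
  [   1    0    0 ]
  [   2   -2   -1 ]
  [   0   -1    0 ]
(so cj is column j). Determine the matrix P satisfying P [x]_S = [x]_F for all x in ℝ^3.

[[1, 0, 0], [2, 0, -2], [-2, -1, 0]]

Take x = uj: its S-coordinates are the j-th standard unit vector, so P e_j — column j of P — equals [uj]_F.
u1 = c1 + 2c2 - 2c3, giving column 1 = [1, 2, -2]; repeating for each j gives P = [[1, 0, 0], [2, 0, -2], [-2, -1, 0]].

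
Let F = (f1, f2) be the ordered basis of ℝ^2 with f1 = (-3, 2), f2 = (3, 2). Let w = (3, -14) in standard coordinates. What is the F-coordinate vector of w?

Write w = c_1 f1 + c_2 f2 and solve for the c_i.
System: -3c_1 + 3c_2 = 3, 2c_1 + 2c_2 = -14; solving gives c_1 = -4, c_2 = -3.
Check: -4f1 - 3f2 = (3, -14).

(-4, -3)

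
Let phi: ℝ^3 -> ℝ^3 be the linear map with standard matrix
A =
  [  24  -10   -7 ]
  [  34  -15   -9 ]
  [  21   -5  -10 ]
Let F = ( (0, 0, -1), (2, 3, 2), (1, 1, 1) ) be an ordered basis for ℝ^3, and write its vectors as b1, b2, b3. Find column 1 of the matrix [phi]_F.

(-3, 2, 3)

Column 1 of [phi]_F is the F-coordinate vector of phi(b1).
In standard coordinates phi(b1) = A b1 = (7, 9, 10).
Converting to F: (7, 9, 10) = -3b1 + 2b2 + 3b3, so the coordinate vector is (-3, 2, 3).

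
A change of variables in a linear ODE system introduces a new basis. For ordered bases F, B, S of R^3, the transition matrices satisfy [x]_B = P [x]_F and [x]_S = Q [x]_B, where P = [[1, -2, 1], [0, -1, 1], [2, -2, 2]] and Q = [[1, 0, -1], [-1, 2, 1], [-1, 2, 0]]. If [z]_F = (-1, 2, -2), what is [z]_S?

(3, -11, -1)

Composing the changes, [z]_S = Q P [z]_F.
Q P = [[-1, 0, -1], [1, -2, 3], [-1, 0, 1]]; applying this to (-1, 2, -2) gives (3, -11, -1).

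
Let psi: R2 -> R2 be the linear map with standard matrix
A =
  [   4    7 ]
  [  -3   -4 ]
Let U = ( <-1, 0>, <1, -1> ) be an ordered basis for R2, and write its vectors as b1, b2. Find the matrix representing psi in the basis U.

[[1, 2], [-3, -1]]

The j-th column of [psi]_U is [psi(bj)]_U.
psi(b1) = A b1 = <-4, 3> = b1 - 3b2, so column 1 is <1, -3>.
Repeating for b2 and assembling the columns gives [[1, 2], [-3, -1]].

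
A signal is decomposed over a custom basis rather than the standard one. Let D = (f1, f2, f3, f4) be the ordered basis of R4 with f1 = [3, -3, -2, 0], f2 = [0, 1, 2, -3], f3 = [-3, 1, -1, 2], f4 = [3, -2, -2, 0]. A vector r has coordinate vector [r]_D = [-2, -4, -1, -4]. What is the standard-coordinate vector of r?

[-15, 9, 5, 10]

r = M [r]_D, where M has columns f1, ..., f4.
Carrying out the matrix-vector product, r = [-15, 9, 5, 10].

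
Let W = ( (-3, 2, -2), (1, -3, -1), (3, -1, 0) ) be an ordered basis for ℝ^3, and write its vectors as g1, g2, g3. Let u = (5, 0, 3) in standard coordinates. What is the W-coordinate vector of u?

We seek scalars with c_1 g1 + ... + c_3 g3 = u; equivalently solve M c = u where the columns of M are g1, ..., g3.
Gaussian elimination on [M | u] yields c = (-1, -1, 1).
Check: -g1 - g2 + g3 = (5, 0, 3).

(-1, -1, 1)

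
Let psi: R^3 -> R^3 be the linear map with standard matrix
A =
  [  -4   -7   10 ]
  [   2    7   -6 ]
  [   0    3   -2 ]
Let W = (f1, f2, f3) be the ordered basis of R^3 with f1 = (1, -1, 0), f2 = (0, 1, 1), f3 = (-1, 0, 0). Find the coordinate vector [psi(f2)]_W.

(0, 1, -3)

Compute psi(f2) = A f2 = (3, 1, 1) in standard coordinates.
Then write this in W-coordinates: solve for y in y_1 f1 + ... + y_3 f3 = (3, 1, 1).
This gives y = (0, 1, -3), which is column 2 of [psi]_W.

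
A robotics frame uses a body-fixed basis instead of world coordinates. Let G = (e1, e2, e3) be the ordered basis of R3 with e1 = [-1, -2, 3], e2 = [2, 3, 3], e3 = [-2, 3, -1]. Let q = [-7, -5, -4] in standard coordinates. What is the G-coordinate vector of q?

[1, -2, 1]

Write q = c_1 e1 + ... + c_3 e3 and solve for the c_i.
Gaussian elimination on [M | q] yields c = (1, -2, 1).
Check: e1 - 2e2 + e3 = [-7, -5, -4].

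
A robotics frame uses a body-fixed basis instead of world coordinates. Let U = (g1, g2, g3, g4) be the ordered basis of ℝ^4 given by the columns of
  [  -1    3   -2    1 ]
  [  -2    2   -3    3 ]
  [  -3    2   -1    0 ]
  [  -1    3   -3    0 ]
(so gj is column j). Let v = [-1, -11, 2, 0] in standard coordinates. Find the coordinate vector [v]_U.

We seek scalars with c_1 g1 + ... + c_4 g4 = v; equivalently solve M c = v where the columns of M are g1, ..., g4.
Gaussian elimination on [M | v] yields c = (0, 2, 2, -3).
Check: 0·g1 + 2g2 + 2g3 - 3g4 = [-1, -11, 2, 0].

[0, 2, 2, -3]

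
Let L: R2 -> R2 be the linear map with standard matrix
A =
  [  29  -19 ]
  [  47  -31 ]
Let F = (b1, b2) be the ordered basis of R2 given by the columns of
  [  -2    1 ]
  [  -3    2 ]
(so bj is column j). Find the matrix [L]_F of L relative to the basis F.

[[1, 3], [1, -3]]

Let P have columns b1, b2. Then [L]_F = P^(-1) A P.
Here det P = -1, so P^(-1) is integer; computing A P first and then P^(-1)(A P) gives [[1, 3], [1, -3]].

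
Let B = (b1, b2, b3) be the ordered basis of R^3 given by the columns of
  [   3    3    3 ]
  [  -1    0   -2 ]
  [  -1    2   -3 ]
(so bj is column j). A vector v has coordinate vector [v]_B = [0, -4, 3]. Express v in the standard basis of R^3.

[-3, -6, -17]

v = M [v]_B, where M has columns b1, ..., b3.
Carrying out the matrix-vector product, v = [-3, -6, -17].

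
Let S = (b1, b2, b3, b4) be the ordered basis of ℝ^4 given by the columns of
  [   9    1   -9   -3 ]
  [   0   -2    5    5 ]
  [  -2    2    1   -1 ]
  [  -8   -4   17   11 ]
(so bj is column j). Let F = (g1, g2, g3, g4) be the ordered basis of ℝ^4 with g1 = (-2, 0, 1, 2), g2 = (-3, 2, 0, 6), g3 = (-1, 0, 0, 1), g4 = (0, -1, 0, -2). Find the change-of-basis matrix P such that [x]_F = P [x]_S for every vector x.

[[-2, 2, 1, -1], [-1, -1, 2, 2], [-2, -2, 1, -1], [-2, 0, -1, -1]]

Take x = bj: its S-coordinates are the j-th standard unit vector, so P e_j — column j of P — equals [bj]_F.
b1 = -2g1 - g2 - 2g3 - 2g4, giving column 1 = (-2, -1, -2, -2); repeating for each j gives P = [[-2, 2, 1, -1], [-1, -1, 2, 2], [-2, -2, 1, -1], [-2, 0, -1, -1]].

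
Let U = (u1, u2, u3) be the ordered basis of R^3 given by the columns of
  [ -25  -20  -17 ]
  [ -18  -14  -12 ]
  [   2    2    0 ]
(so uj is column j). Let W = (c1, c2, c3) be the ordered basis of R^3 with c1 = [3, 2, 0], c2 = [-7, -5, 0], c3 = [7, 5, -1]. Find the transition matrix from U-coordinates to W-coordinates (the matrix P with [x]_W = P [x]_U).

[[1, -2, -1], [2, 0, 2], [-2, -2, 0]]

Column j of P is [uj]_W, since P maps U-coordinates to W-coordinates.
Expressing u1 in W: u1 = c1 + 2c2 - 2c3, so column 1 of P is [1, 2, -2].
Doing the same for each uj gives P = [[1, -2, -1], [2, 0, 2], [-2, -2, 0]].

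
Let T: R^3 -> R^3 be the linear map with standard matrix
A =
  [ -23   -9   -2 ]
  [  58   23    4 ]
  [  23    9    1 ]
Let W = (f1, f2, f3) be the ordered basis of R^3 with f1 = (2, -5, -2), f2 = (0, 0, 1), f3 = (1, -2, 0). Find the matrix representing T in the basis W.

With P the matrix whose columns are f1, ..., f3, [T]_W = P^(-1) A P.
Column by column: T(f1) = A f1 = (3, -7, -1); its W-coordinates (1, 1, 1) give column 1.
Continuing for each basis vector yields [T]_W = [[1, 0, -2], [1, 1, 1], [1, -2, -1]].

[[1, 0, -2], [1, 1, 1], [1, -2, -1]]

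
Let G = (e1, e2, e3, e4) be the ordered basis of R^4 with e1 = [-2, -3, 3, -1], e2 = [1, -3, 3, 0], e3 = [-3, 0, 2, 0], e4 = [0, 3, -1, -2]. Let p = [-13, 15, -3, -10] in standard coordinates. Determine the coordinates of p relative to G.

[2, -3, 2, 4]

Write p = c_1 e1 + ... + c_4 e4 and solve for the c_i.
Row-reducing the augmented matrix [M | p] gives c = (2, -3, 2, 4).
Check: 2e1 - 3e2 + 2e3 + 4e4 = [-13, 15, -3, -10].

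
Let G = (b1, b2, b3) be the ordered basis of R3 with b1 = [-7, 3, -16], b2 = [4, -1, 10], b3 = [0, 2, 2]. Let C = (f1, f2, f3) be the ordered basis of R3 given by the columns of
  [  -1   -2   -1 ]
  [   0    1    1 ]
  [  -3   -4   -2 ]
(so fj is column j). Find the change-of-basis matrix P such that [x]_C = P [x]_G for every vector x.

[[2, -2, -2], [2, -1, 0], [1, 0, 2]]

Column j of P is [bj]_C, since P maps G-coordinates to C-coordinates.
Expressing b1 in C: b1 = 2f1 + 2f2 + f3, so column 1 of P is [2, 2, 1].
Doing the same for each bj gives P = [[2, -2, -2], [2, -1, 0], [1, 0, 2]].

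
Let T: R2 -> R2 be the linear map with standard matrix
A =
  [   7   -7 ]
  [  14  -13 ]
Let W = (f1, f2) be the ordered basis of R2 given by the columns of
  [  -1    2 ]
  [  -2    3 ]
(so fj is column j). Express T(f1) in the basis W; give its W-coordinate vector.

[-3, 2]

Compute T(f1) = A f1 = [7, 12] in standard coordinates.
Then write this in W-coordinates: solve for y in y_1 f1 + y_2 f2 = [7, 12].
This gives y = [-3, 2], which is column 1 of [T]_W.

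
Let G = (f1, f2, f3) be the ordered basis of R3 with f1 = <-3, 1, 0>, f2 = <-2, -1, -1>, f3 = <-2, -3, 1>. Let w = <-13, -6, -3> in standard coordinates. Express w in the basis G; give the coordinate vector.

<1, 4, 1>

[w]_G is the unique c with M c = w, where M has columns f1, ..., f3.
Solving this 3x3 system gives c = (1, 4, 1).
Check: f1 + 4f2 + f3 = <-13, -6, -3>.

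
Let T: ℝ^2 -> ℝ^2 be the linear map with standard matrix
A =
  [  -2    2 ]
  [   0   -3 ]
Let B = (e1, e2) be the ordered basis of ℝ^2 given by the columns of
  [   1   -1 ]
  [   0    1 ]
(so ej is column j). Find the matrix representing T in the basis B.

The j-th column of [T]_B is [T(ej)]_B.
T(e1) = A e1 = <-2, 0> = -2e1 + 0·e2, so column 1 is <-2, 0>.
Repeating for e2 and assembling the columns gives [[-2, 1], [0, -3]].

[[-2, 1], [0, -3]]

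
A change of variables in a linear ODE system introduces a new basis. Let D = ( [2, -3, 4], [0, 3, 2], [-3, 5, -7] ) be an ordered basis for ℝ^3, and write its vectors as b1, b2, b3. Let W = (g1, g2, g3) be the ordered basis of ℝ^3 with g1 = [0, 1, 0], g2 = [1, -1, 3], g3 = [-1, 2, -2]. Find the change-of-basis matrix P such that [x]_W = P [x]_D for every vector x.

[[1, 1, 0], [0, 2, -1], [-2, 2, 2]]

Let M have columns bj and N have columns gj. Then for every x, N [x]_W = x = M [x]_D, so P = N^(-1) M.
Since det N = -1, N^(-1) has integer entries; multiplying gives P = [[1, 1, 0], [0, 2, -1], [-2, 2, 2]].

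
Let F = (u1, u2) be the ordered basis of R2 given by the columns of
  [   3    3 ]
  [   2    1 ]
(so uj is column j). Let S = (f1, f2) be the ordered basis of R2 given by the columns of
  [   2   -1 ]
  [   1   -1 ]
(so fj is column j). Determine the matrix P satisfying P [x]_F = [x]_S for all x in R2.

Take x = uj: its F-coordinates are the j-th standard unit vector, so P e_j — column j of P — equals [uj]_S.
u1 = f1 - f2, giving column 1 = [1, -1]; repeating for each j gives P = [[1, 2], [-1, 1]].

[[1, 2], [-1, 1]]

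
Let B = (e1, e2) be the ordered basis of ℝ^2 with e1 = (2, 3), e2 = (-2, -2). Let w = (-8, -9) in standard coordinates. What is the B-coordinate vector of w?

(-1, 3)

Write w = c_1 e1 + c_2 e2 and solve for the c_i.
System: 2c_1 - 2c_2 = -8, 3c_1 - 2c_2 = -9; solving gives c_1 = -1, c_2 = 3.
Check: -e1 + 3e2 = (-8, -9).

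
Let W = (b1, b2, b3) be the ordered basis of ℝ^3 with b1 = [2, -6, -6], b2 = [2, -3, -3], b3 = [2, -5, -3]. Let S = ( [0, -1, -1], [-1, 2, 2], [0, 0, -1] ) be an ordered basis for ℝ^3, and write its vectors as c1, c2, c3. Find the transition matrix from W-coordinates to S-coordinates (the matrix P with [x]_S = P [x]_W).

Take x = bj: its W-coordinates are the j-th standard unit vector, so P e_j — column j of P — equals [bj]_S.
b1 = 2c1 - 2c2 + 0·c3, giving column 1 = [2, -2, 0]; repeating for each j gives P = [[2, -1, 1], [-2, -2, -2], [0, 0, -2]].

[[2, -1, 1], [-2, -2, -2], [0, 0, -2]]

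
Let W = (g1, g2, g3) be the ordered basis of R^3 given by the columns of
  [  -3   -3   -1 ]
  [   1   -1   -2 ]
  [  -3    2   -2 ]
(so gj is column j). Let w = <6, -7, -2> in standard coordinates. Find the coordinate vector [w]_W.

We seek scalars with c_1 g1 + ... + c_3 g3 = w; equivalently solve M c = w where the columns of M are g1, ..., g3.
Solving this 3x3 system gives c = (-2, -1, 3).
Check: -2g1 - g2 + 3g3 = <6, -7, -2>.

<-2, -1, 3>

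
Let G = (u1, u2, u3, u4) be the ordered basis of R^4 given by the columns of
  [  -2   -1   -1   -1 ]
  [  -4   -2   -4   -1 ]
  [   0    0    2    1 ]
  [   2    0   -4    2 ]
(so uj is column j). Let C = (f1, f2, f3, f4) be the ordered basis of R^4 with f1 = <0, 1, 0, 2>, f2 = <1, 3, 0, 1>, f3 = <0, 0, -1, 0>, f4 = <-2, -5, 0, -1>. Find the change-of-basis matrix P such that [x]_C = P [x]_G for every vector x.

[[2, 0, -2, 1], [-2, 1, 1, 1], [0, 0, -2, -1], [0, 1, 1, 1]]

Column j of P is [uj]_C, since P maps G-coordinates to C-coordinates.
Expressing u1 in C: u1 = 2f1 - 2f2 + 0·f3 + 0·f4, so column 1 of P is <2, -2, 0, 0>.
Doing the same for each uj gives P = [[2, 0, -2, 1], [-2, 1, 1, 1], [0, 0, -2, -1], [0, 1, 1, 1]].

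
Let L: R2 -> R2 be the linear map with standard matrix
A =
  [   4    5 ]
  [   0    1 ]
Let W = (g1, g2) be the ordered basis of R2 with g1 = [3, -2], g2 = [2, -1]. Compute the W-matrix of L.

With P the matrix whose columns are g1, g2, [L]_W = P^(-1) A P.
Column by column: L(g1) = A g1 = [2, -2]; its W-coordinates [2, -2] give column 1.
Continuing for each basis vector yields [L]_W = [[2, -1], [-2, 3]].

[[2, -1], [-2, 3]]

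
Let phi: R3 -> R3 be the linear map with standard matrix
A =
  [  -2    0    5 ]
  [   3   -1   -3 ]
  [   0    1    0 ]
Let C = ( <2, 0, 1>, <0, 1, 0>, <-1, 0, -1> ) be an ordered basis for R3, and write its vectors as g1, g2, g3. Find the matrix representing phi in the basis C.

With P the matrix whose columns are g1, ..., g3, [phi]_C = P^(-1) A P.
Column by column: phi(g1) = A g1 = <1, 3, 0>; its C-coordinates <1, 3, 1> give column 1.
Continuing for each basis vector yields [phi]_C = [[1, -1, -3], [3, -1, 0], [1, -2, -3]].

[[1, -1, -3], [3, -1, 0], [1, -2, -3]]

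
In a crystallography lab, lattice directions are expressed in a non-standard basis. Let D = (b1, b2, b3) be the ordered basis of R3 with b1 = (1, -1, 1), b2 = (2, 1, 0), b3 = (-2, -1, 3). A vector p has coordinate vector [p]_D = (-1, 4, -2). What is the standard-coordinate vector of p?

(11, 7, -7)

p = M [p]_D, where M has columns b1, ..., b3.
Carrying out the matrix-vector product, p = (11, 7, -7).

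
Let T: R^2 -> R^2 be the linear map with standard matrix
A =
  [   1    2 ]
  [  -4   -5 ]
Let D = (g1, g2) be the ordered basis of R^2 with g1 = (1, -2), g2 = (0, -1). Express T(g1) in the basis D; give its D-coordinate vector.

(-3, 0)

Compute T(g1) = A g1 = (-3, 6) in standard coordinates.
Then write this in D-coordinates: solve for y in y_1 g1 + y_2 g2 = (-3, 6).
This gives y = (-3, 0), which is column 1 of [T]_D.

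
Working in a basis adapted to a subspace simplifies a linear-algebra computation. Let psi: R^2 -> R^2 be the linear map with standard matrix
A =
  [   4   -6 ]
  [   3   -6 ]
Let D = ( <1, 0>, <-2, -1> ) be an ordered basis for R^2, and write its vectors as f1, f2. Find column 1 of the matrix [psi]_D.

<-2, -3>

Column 1 of [psi]_D is the D-coordinate vector of psi(f1).
In standard coordinates psi(f1) = A f1 = <4, 3>.
Converting to D: <4, 3> = -2f1 - 3f2, so the coordinate vector is <-2, -3>.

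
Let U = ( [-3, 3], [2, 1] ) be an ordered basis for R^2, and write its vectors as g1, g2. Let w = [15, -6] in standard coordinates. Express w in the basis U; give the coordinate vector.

We seek scalars with c_1 g1 + c_2 g2 = w; equivalently solve M c = w where the columns of M are g1, g2.
System: -3c_1 + 2c_2 = 15, 3c_1 + c_2 = -6; solving gives c_1 = -3, c_2 = 3.
Check: -3g1 + 3g2 = [15, -6].

[-3, 3]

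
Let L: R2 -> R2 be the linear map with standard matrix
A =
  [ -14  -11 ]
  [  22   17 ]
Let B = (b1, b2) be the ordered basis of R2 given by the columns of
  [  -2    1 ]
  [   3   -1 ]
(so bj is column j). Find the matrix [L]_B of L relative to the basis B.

[[2, 2], [-1, 1]]

The j-th column of [L]_B is [L(bj)]_B.
L(b1) = A b1 = (-5, 7) = 2b1 - b2, so column 1 is (2, -1).
Repeating for b2 and assembling the columns gives [[2, 2], [-1, 1]].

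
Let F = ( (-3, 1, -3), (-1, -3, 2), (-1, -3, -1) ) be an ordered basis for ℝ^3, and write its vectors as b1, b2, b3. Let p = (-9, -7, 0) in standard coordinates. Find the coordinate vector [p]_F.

(2, 3, 0)

Write p = c_1 b1 + ... + c_3 b3 and solve for the c_i.
Solving this 3x3 system gives c = (2, 3, 0).
Check: 2b1 + 3b2 + 0·b3 = (-9, -7, 0).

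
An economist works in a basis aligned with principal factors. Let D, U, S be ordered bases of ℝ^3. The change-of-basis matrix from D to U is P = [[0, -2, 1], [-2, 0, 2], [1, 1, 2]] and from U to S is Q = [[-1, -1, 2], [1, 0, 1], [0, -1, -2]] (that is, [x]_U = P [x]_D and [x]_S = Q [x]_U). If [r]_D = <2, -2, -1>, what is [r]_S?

First [r]_U = P [r]_D = <3, -6, -2>.
Then [r]_S = Q [r]_U = <-1, 1, 10>.

<-1, 1, 10>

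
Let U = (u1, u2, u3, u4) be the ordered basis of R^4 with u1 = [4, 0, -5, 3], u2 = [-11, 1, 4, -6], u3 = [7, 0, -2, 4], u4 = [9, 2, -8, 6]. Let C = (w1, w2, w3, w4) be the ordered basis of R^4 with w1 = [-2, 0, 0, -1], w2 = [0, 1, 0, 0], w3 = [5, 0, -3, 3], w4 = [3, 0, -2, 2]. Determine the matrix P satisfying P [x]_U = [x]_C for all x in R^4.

Take x = uj: its U-coordinates are the j-th standard unit vector, so P e_j — column j of P — equals [uj]_C.
u1 = 2w1 + 0·w2 + w3 + w4, giving column 1 = [2, 0, 1, 1]; repeating for each j gives P = [[2, 2, -2, 2], [0, 1, 0, 2], [1, -2, 0, 2], [1, 1, 1, 1]].

[[2, 2, -2, 2], [0, 1, 0, 2], [1, -2, 0, 2], [1, 1, 1, 1]]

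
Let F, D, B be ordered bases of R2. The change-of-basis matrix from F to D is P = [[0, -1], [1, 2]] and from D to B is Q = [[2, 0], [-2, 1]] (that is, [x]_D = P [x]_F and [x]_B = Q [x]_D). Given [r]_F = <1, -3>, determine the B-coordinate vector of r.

<6, -11>

First [r]_D = P [r]_F = <3, -5>.
Then [r]_B = Q [r]_D = <6, -11>.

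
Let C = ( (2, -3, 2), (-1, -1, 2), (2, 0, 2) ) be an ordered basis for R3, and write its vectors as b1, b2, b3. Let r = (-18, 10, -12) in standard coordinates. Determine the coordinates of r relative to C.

(-4, 2, -4)

[r]_C is the unique c with M c = r, where M has columns b1, ..., b3.
Gaussian elimination on [M | r] yields c = (-4, 2, -4).
Check: -4b1 + 2b2 - 4b3 = (-18, 10, -12).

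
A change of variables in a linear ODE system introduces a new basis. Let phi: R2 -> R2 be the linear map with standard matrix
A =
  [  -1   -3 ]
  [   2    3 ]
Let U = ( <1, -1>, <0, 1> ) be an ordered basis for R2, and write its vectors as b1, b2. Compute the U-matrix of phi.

[[2, -3], [1, 0]]

With P the matrix whose columns are b1, b2, [phi]_U = P^(-1) A P.
Column by column: phi(b1) = A b1 = <2, -1>; its U-coordinates <2, 1> give column 1.
Continuing for each basis vector yields [phi]_U = [[2, -3], [1, 0]].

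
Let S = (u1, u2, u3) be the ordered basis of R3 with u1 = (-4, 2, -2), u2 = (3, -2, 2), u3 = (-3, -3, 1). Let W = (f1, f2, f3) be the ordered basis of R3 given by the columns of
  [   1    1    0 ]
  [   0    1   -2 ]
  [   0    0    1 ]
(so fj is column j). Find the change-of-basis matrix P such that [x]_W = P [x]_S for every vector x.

Take x = uj: its S-coordinates are the j-th standard unit vector, so P e_j — column j of P — equals [uj]_W.
u1 = -2f1 - 2f2 - 2f3, giving column 1 = (-2, -2, -2); repeating for each j gives P = [[-2, 1, -2], [-2, 2, -1], [-2, 2, 1]].

[[-2, 1, -2], [-2, 2, -1], [-2, 2, 1]]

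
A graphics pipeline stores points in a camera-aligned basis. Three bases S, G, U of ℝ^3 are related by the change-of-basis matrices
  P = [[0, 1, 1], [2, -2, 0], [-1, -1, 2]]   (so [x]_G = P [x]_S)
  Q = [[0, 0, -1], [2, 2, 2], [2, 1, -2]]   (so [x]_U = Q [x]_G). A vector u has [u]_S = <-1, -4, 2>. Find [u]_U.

First [u]_G = P [u]_S = <-2, 6, 9>.
Then [u]_U = Q [u]_G = <-9, 26, -16>.

<-9, 26, -16>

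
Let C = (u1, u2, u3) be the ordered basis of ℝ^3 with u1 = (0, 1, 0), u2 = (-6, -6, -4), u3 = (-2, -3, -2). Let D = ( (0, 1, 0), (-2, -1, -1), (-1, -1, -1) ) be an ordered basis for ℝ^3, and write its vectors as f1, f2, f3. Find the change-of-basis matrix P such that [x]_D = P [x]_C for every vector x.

Column j of P is [uj]_D, since P maps C-coordinates to D-coordinates.
Expressing u1 in D: u1 = f1 + 0·f2 + 0·f3, so column 1 of P is (1, 0, 0).
Doing the same for each uj gives P = [[1, -2, -1], [0, 2, 0], [0, 2, 2]].

[[1, -2, -1], [0, 2, 0], [0, 2, 2]]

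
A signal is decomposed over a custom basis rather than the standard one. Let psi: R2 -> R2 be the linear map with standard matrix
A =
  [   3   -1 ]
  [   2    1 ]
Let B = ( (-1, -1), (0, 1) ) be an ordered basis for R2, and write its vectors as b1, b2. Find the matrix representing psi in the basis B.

[[2, 1], [-1, 2]]

The j-th column of [psi]_B is [psi(bj)]_B.
psi(b1) = A b1 = (-2, -3) = 2b1 - b2, so column 1 is (2, -1).
Repeating for b2 and assembling the columns gives [[2, 1], [-1, 2]].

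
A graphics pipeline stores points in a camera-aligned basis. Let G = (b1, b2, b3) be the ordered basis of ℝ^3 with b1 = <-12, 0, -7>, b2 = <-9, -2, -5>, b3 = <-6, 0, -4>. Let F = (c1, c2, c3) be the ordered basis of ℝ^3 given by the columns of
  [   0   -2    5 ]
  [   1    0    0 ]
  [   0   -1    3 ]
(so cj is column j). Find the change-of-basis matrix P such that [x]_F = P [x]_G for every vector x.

Take x = bj: its G-coordinates are the j-th standard unit vector, so P e_j — column j of P — equals [bj]_F.
b1 = 0·c1 + c2 - 2c3, giving column 1 = <0, 1, -2>; repeating for each j gives P = [[0, -2, 0], [1, 2, -2], [-2, -1, -2]].

[[0, -2, 0], [1, 2, -2], [-2, -1, -2]]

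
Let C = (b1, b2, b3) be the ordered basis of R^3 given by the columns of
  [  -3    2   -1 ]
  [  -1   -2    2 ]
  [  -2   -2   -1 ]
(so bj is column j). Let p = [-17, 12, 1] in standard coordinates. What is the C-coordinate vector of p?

[p]_C is the unique c with M c = p, where M has columns b1, ..., b3.
Gaussian elimination on [M | p] yields c = (2, -4, 3).
Check: 2b1 - 4b2 + 3b3 = [-17, 12, 1].

[2, -4, 3]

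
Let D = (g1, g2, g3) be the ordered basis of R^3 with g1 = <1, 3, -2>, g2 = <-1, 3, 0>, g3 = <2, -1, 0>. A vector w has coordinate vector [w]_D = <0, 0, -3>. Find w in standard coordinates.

<-6, 3, 0>

w = M [w]_D, where M has columns g1, ..., g3.
Carrying out the matrix-vector product, w = <-6, 3, 0>.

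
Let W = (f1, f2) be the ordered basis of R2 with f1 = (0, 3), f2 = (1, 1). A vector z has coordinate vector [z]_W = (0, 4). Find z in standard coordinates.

(4, 4)

The coordinates say z = 0·f1 + 4f2; adding the scaled basis vectors gives (4, 4).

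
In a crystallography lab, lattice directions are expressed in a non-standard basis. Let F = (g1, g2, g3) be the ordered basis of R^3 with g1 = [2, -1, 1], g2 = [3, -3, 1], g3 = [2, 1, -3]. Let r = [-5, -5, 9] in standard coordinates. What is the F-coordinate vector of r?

[-1, 1, -3]

[r]_F is the unique c with M c = r, where M has columns g1, ..., g3.
Solving this 3x3 system gives c = (-1, 1, -3).
Check: -g1 + g2 - 3g3 = [-5, -5, 9].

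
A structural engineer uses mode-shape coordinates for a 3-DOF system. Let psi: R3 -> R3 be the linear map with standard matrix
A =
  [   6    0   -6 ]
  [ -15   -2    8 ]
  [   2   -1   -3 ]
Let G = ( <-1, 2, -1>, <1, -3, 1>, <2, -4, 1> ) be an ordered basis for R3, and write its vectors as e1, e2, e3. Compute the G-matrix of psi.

The j-th column of [psi]_G is [psi(ej)]_G.
psi(e1) = A e1 = <0, 3, -1> = -e1 - 3e2 + e3, so column 1 is <-1, -3, 1>.
Repeating for e2, e3 and assembling the columns gives [[-1, -3, -2], [-3, 1, 2], [1, -2, 1]].

[[-1, -3, -2], [-3, 1, 2], [1, -2, 1]]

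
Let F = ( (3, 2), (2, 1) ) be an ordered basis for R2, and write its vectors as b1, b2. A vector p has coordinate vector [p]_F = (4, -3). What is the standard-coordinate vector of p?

(6, 5)

By definition p = 4b1 - 3b2.
Summing componentwise gives (6, 5).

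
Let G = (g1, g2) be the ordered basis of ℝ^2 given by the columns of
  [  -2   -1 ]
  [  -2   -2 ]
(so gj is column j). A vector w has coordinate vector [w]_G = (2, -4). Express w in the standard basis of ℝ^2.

(0, 4)

The coordinates say w = 2g1 - 4g2; adding the scaled basis vectors gives (0, 4).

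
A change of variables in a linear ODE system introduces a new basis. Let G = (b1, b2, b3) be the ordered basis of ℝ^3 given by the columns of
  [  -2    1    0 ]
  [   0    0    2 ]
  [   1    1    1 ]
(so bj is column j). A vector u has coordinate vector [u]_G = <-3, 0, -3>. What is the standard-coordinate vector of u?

The coordinates say u = -3b1 + 0·b2 - 3b3; adding the scaled basis vectors gives <6, -6, -6>.

<6, -6, -6>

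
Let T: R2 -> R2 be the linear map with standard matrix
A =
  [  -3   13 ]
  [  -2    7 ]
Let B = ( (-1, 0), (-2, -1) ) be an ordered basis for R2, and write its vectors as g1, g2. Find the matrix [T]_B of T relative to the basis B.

[[1, 1], [-2, 3]]

With P the matrix whose columns are g1, g2, [T]_B = P^(-1) A P.
Column by column: T(g1) = A g1 = (3, 2); its B-coordinates (1, -2) give column 1.
Continuing for each basis vector yields [T]_B = [[1, 1], [-2, 3]].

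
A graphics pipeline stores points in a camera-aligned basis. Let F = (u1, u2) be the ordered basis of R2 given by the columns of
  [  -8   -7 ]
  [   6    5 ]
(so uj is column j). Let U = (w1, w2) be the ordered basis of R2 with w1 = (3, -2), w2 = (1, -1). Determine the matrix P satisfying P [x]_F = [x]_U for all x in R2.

Take x = uj: its F-coordinates are the j-th standard unit vector, so P e_j — column j of P — equals [uj]_U.
u1 = -2w1 - 2w2, giving column 1 = (-2, -2); repeating for each j gives P = [[-2, -2], [-2, -1]].

[[-2, -2], [-2, -1]]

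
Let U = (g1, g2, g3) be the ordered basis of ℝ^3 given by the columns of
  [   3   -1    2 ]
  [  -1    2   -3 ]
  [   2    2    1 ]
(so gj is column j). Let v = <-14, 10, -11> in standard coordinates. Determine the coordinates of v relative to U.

[v]_U is the unique c with M c = v, where M has columns g1, ..., g3.
Row-reducing the augmented matrix [M | v] gives c = (-3, -1, -3).
Check: -3g1 - g2 - 3g3 = <-14, 10, -11>.

<-3, -1, -3>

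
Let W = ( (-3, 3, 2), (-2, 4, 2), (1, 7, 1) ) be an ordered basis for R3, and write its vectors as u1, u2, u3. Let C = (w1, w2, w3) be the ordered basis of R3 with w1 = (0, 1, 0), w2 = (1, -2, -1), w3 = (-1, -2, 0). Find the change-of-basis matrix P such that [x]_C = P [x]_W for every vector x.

Let M have columns uj and N have columns wj. Then for every x, N [x]_C = x = M [x]_W, so P = N^(-1) M.
Since det N = 1, N^(-1) has integer entries; multiplying gives P = [[1, 0, 1], [-2, -2, -1], [1, 0, -2]].

[[1, 0, 1], [-2, -2, -1], [1, 0, -2]]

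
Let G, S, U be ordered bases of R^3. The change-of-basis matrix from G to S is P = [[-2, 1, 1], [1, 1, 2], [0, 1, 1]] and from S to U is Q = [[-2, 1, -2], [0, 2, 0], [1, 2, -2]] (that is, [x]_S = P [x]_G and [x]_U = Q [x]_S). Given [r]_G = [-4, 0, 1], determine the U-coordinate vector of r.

Apply P to get S-coordinates [9, -2, 1], then Q to get U-coordinates.
The result is [r]_U = [-22, -4, 3].

[-22, -4, 3]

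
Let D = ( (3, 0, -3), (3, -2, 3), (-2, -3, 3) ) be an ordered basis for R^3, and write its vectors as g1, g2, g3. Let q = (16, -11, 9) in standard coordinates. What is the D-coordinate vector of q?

[q]_D is the unique c with M c = q, where M has columns g1, ..., g3.
Gaussian elimination on [M | q] yields c = (2, 4, 1).
Check: 2g1 + 4g2 + g3 = (16, -11, 9).

(2, 4, 1)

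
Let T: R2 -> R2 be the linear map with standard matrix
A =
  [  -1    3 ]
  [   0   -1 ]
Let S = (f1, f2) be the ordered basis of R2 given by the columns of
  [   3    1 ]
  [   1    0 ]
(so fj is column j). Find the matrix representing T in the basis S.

[[-1, 0], [3, -1]]

Let P have columns f1, f2. Then [T]_S = P^(-1) A P.
Here det P = -1, so P^(-1) is integer; computing A P first and then P^(-1)(A P) gives [[-1, 0], [3, -1]].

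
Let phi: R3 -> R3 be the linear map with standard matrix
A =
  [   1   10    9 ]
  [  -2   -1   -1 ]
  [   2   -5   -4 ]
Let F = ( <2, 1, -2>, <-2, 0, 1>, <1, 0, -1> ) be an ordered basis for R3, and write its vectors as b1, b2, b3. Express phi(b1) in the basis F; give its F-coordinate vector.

Column 1 of [phi]_F is the F-coordinate vector of phi(b1).
In standard coordinates phi(b1) = A b1 = <-6, -3, 7>.
Converting to F: <-6, -3, 7> = -3b1 - b2 - 2b3, so the coordinate vector is <-3, -1, -2>.

<-3, -1, -2>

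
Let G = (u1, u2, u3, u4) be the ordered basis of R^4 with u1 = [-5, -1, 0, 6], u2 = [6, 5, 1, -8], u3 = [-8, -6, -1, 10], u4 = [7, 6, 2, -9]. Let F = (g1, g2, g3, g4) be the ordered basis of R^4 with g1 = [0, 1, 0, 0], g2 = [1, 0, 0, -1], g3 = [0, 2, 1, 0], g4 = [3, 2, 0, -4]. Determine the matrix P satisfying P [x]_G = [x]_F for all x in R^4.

[[1, -1, 0, -2], [-2, 0, -2, 1], [0, 1, -1, 2], [-1, 2, -2, 2]]

Take x = uj: its G-coordinates are the j-th standard unit vector, so P e_j — column j of P — equals [uj]_F.
u1 = g1 - 2g2 + 0·g3 - g4, giving column 1 = [1, -2, 0, -1]; repeating for each j gives P = [[1, -1, 0, -2], [-2, 0, -2, 1], [0, 1, -1, 2], [-1, 2, -2, 2]].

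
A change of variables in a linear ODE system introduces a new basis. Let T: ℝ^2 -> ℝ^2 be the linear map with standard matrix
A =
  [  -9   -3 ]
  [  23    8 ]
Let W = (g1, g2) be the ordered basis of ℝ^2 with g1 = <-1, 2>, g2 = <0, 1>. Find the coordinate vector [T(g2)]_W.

Column 2 of [T]_W is the W-coordinate vector of T(g2).
In standard coordinates T(g2) = A g2 = <-3, 8>.
Converting to W: <-3, 8> = 3g1 + 2g2, so the coordinate vector is <3, 2>.

<3, 2>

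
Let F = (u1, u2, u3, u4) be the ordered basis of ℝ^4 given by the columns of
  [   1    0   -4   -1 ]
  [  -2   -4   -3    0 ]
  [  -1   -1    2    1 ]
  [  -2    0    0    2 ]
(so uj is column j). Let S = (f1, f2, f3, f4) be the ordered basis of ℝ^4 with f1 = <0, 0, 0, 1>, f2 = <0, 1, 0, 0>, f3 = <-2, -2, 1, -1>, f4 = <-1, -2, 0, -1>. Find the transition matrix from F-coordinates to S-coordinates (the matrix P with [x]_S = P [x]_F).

Take x = uj: its F-coordinates are the j-th standard unit vector, so P e_j — column j of P — equals [uj]_S.
u1 = -2f1 - 2f2 - f3 + f4, giving column 1 = <-2, -2, -1, 1>; repeating for each j gives P = [[-2, 1, 2, 2], [-2, -2, 1, 0], [-1, -1, 2, 1], [1, 2, 0, -1]].

[[-2, 1, 2, 2], [-2, -2, 1, 0], [-1, -1, 2, 1], [1, 2, 0, -1]]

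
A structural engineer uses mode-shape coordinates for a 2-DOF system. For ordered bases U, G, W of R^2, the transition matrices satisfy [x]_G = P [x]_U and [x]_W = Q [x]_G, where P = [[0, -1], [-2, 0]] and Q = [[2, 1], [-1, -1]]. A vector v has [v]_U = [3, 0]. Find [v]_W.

First [v]_G = P [v]_U = [0, -6].
Then [v]_W = Q [v]_G = [-6, 6].

[-6, 6]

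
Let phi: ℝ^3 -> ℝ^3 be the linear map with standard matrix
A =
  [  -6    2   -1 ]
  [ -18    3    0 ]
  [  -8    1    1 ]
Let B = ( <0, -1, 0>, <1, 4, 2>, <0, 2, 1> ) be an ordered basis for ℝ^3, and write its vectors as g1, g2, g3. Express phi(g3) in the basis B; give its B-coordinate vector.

Compute phi(g3) = A g3 = <3, 6, 3> in standard coordinates.
Then write this in B-coordinates: solve for y in y_1 g1 + ... + y_3 g3 = <3, 6, 3>.
This gives y = <0, 3, -3>, which is column 3 of [phi]_B.

<0, 3, -3>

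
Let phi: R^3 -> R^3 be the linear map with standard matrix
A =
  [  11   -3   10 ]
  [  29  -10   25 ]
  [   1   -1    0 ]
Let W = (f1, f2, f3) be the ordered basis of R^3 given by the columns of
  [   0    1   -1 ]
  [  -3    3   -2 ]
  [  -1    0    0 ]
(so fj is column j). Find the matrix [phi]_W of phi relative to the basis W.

Let P have columns f1, ..., f3. Then [phi]_W = P^(-1) A P.
Here det P = -1, so P^(-1) is integer; computing A P first and then P^(-1)(A P) gives [[-3, 2, -1], [-2, 1, -2], [-1, -1, 3]].

[[-3, 2, -1], [-2, 1, -2], [-1, -1, 3]]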